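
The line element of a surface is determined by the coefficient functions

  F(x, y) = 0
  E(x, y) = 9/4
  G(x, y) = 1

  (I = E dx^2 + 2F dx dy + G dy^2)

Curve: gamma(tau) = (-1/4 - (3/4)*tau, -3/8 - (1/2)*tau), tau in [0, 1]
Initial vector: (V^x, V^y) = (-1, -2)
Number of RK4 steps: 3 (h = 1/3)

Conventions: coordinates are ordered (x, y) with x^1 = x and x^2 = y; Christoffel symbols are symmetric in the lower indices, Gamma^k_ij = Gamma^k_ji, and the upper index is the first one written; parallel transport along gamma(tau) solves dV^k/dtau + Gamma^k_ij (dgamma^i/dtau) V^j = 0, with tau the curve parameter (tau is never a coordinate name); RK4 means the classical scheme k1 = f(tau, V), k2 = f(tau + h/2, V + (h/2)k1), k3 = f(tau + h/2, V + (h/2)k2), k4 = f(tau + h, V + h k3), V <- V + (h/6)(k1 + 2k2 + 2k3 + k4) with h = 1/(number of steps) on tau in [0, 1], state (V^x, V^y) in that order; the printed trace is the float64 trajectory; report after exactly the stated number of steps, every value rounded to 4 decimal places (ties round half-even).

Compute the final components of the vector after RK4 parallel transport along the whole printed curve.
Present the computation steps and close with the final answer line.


gamma'(tau) = (-3/4, -1/2); f(tau, V)^k = -Gamma^k_ij(gamma(tau)) gamma'^i(tau) V^j; h = 1/3; intermediate values shown to 6 dp
curve data and Christoffel symbols at the stage parameters:
  tau = 0.000000: gamma = (-0.250000, -0.375000), gamma' = (-0.750000, -0.500000); Gamma_xxx = 0.000000, Gamma_xxy = 0.000000, Gamma_xyy = 0.000000, Gamma_yxx = 0.000000, Gamma_yxy = 0.000000, Gamma_yyy = 0.000000
  tau = 0.166667: gamma = (-0.375000, -0.458333), gamma' = (-0.750000, -0.500000); Gamma_xxx = 0.000000, Gamma_xxy = 0.000000, Gamma_xyy = 0.000000, Gamma_yxx = 0.000000, Gamma_yxy = 0.000000, Gamma_yyy = 0.000000
  tau = 0.333333: gamma = (-0.500000, -0.541667), gamma' = (-0.750000, -0.500000); Gamma_xxx = 0.000000, Gamma_xxy = 0.000000, Gamma_xyy = 0.000000, Gamma_yxx = 0.000000, Gamma_yxy = 0.000000, Gamma_yyy = 0.000000
  tau = 0.500000: gamma = (-0.625000, -0.625000), gamma' = (-0.750000, -0.500000); Gamma_xxx = 0.000000, Gamma_xxy = 0.000000, Gamma_xyy = 0.000000, Gamma_yxx = 0.000000, Gamma_yxy = 0.000000, Gamma_yyy = 0.000000
  tau = 0.666667: gamma = (-0.750000, -0.708333), gamma' = (-0.750000, -0.500000); Gamma_xxx = 0.000000, Gamma_xxy = 0.000000, Gamma_xyy = 0.000000, Gamma_yxx = 0.000000, Gamma_yxy = 0.000000, Gamma_yyy = 0.000000
  tau = 0.833333: gamma = (-0.875000, -0.791667), gamma' = (-0.750000, -0.500000); Gamma_xxx = 0.000000, Gamma_xxy = 0.000000, Gamma_xyy = 0.000000, Gamma_yxx = 0.000000, Gamma_yxy = 0.000000, Gamma_yyy = 0.000000
  tau = 1.000000: gamma = (-1.000000, -0.875000), gamma' = (-0.750000, -0.500000); Gamma_xxx = 0.000000, Gamma_xxy = 0.000000, Gamma_xyy = 0.000000, Gamma_yxx = 0.000000, Gamma_yxy = 0.000000, Gamma_yyy = 0.000000
step 0: V^x = -1.0000, V^y = -2.0000
step 1: k1 = (0.000000, 0.000000), k2 = (0.000000, 0.000000), k3 = (0.000000, 0.000000), k4 = (0.000000, 0.000000); V <- V + (h/6)(k1 + 2k2 + 2k3 + k4): V^x = -1.0000, V^y = -2.0000
step 2: k1 = (0.000000, 0.000000), k2 = (0.000000, 0.000000), k3 = (0.000000, 0.000000), k4 = (0.000000, 0.000000); V <- V + (h/6)(k1 + 2k2 + 2k3 + k4): V^x = -1.0000, V^y = -2.0000
step 3: k1 = (0.000000, 0.000000), k2 = (0.000000, 0.000000), k3 = (0.000000, 0.000000), k4 = (0.000000, 0.000000); V <- V + (h/6)(k1 + 2k2 + 2k3 + k4): V^x = -1.0000, V^y = -2.0000

Answer: V^x = -1.0000, V^y = -2.0000


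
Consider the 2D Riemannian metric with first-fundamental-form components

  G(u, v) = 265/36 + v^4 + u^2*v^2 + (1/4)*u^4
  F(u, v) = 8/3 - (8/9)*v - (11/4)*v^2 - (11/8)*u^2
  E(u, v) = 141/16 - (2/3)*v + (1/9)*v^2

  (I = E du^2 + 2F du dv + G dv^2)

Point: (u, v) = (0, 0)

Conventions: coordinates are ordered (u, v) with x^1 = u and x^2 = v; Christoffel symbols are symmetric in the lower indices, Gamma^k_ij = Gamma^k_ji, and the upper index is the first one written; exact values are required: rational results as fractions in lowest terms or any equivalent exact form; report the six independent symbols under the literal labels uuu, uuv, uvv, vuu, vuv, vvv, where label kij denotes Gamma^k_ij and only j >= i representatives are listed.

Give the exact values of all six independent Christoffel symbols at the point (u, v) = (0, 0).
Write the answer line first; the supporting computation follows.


Answer: Gamma_uuu = -512/33269, Gamma_uuv = -4240/99807, Gamma_uvv = -33920/299421, Gamma_vuu = 1692/33269, Gamma_vuv = 512/33269, Gamma_vvv = 4096/99807

E = 141/16, F = 8/3, G = 265/36 at the point
E_u = 0, E_v = -2/3, F_u = 0, F_v = -8/9, G_u = 0, G_v = 0
EG - F^2 = 33269/576;  g^inv = (576/33269) * [[265/36, -8/3], [-8/3, 141/16]]
first-kind symbols [ij,l] = (1/2)(d_i g_jl + d_j g_il - d_l g_ij): [uu,u] = E_u/2 = 0, [uu,v] = F_u - E_v/2 = 1/3, [uv,u] = E_v/2 = -1/3, [uv,v] = G_u/2 = 0, [vv,u] = F_v - G_u/2 = -8/9, [vv,v] = G_v/2 = 0
Gamma^u_ij = (G*[ij,u] - F*[ij,v])/(EG - F^2), Gamma^v_ij = (E*[ij,v] - F*[ij,u])/(EG - F^2)


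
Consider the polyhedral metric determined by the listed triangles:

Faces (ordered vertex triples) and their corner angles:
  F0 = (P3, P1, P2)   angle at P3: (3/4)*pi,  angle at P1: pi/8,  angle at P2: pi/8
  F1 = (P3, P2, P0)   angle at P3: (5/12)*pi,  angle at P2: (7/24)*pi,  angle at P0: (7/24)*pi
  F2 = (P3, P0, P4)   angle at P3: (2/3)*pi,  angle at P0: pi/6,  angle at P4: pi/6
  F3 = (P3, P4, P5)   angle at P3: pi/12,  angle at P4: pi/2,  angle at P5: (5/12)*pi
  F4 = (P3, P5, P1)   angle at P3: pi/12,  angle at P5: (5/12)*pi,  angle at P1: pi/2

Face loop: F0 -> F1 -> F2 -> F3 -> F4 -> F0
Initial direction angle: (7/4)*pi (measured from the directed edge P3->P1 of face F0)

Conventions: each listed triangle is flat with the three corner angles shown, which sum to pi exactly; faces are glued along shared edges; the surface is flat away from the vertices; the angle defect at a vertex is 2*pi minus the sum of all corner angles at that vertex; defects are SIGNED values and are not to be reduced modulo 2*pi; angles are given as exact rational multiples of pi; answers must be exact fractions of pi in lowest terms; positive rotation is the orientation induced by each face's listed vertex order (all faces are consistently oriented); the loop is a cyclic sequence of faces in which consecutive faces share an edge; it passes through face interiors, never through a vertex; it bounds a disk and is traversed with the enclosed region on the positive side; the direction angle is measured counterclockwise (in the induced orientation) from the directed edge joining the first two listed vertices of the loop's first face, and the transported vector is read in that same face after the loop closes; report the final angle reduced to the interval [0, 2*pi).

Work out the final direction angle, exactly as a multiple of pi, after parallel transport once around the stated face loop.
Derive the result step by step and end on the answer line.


enclosed vertex P3: corner angles sum to 2*pi, defect = 2*pi - 2*pi = 0
transport around the loop rotates by the sum of enclosed defects; add to the initial angle mod 2*pi
final angle = (7/4)*pi + 0 = (7/4)*pi (mod 2*pi)

Answer: final direction angle = (7/4)*pi


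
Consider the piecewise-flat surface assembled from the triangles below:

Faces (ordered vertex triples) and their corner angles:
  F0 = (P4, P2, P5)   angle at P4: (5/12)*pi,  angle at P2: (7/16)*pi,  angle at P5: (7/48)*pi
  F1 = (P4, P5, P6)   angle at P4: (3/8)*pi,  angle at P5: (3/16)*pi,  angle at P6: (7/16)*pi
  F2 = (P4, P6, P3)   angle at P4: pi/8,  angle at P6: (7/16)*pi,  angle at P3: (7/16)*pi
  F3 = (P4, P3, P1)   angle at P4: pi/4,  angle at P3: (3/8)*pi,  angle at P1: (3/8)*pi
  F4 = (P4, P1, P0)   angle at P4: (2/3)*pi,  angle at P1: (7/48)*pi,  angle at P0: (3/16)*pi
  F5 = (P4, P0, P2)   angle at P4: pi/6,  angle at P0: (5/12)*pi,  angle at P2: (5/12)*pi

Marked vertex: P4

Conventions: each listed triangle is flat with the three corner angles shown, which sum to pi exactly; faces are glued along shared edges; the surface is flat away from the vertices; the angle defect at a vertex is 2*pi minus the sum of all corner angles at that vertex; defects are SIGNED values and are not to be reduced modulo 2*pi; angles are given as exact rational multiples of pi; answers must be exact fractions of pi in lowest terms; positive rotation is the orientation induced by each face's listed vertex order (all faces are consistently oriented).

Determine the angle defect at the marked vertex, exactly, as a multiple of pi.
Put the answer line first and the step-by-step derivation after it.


Answer: defect(P4) = 0

Sum of corner angles at P4: 2*pi
defect = 2*pi - 2*pi


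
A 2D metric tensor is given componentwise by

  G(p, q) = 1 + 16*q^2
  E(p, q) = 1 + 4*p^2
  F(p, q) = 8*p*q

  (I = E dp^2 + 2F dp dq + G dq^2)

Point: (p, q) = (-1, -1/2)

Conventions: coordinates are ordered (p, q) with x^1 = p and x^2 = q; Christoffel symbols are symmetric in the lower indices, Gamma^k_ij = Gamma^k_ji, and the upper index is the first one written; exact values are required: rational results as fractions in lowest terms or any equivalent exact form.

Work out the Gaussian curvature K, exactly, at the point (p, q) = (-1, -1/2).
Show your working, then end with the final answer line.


E = 5, F = 4, G = 5, EG - F^2 = 9 at the point
E_p = -8, E_q = 0, F_p = -4, F_q = -8, G_p = 0, G_q = -16
E_qq = 0, F_pq = 8, G_pp = 0
K follows from Brioschi's formula, (det M1 - det M2)/(EG - F^2)^2.
M1 = [[-E_qq/2 + F_pq - G_pp/2, E_p/2, F_p - E_q/2], [F_q - G_p/2, E, F], [G_q/2, F, G]] = [[8, -4, -4], [-8, 5, 4], [-8, 4, 5]]; det M1 = 8
M2 = [[0, E_q/2, G_p/2], [E_q/2, E, F], [G_p/2, F, G]] = [[0, 0, 0], [0, 5, 4], [0, 4, 5]]; det M2 = 0
det M1 - det M2 = 8; K = 8 / (9)^2 = 8/81

Answer: K = 8/81


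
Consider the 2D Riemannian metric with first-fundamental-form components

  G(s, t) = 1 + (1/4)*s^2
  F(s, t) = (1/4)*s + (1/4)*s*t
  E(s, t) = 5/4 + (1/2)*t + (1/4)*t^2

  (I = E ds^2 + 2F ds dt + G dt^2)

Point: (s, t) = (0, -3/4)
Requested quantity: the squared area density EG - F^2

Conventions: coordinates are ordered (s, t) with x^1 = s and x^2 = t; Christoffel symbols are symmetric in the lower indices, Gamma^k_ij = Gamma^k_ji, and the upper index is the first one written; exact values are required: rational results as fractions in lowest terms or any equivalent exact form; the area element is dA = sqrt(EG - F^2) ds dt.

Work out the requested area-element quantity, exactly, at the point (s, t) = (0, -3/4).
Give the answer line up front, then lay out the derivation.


Answer: EG - F^2 = 65/64

E = 65/64, F = 0, G = 1; EG - F^2 = 65/64


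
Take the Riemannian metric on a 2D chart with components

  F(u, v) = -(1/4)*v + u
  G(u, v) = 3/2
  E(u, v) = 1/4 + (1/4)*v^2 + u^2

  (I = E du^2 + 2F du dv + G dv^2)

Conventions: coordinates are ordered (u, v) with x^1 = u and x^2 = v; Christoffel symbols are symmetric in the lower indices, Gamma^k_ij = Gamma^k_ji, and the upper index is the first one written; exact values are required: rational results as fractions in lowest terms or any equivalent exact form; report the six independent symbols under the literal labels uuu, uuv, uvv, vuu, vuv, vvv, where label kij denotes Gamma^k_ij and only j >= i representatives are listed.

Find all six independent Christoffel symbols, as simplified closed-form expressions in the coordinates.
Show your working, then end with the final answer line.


E = 1/4 + (1/4)*v^2 + u^2; F = -(1/4)*v + u; G = 3/2
Gamma^k_ij = (1/2) g^{kl} (d_i g_jl + d_j g_il - d_l g_ij), with g^inv = (1/(EG-F^2)) [[G, -F], [-F, E]]
first partials: E_u = 2*u, E_v = (1/2)*v, F_u = 1, F_v = -1/4, G_u = 0, G_v = 0
D = EG - F^2 = 3/8 + (5/16)*v^2 + (1/2)*u*v + (1/2)*u^2
expanded: Gamma^u_uu = (G E_u - 2F F_u + F E_v)/(2D), Gamma^u_uv = (G E_v - F G_u)/(2D), Gamma^u_vv = (2G F_v - G G_u - F G_v)/(2D), Gamma^v_uu = (2E F_u - E E_v - F E_u)/(2D), Gamma^v_uv = (E G_u - F E_v)/(2D), Gamma^v_vv = (E G_v - 2F F_v + F G_u)/(2D); substitute and cancel common factors

Answer: Gamma_uuu = (4*u*v + 8*u - v^2 + 4*v)/(8*u^2 + 8*u*v + 5*v^2 + 6), Gamma_uuv = 6*v/(8*u^2 + 8*u*v + 5*v^2 + 6), Gamma_uvv = -6/(8*u^2 + 8*u*v + 5*v^2 + 6), Gamma_vuu = (-4*u^2*v + 4*u*v - v^3 + 4*v^2 - v + 4)/(8*u^2 + 8*u*v + 5*v^2 + 6), Gamma_vuv = (-4*u*v + v^2)/(8*u^2 + 8*u*v + 5*v^2 + 6), Gamma_vvv = (4*u - v)/(8*u^2 + 8*u*v + 5*v^2 + 6)


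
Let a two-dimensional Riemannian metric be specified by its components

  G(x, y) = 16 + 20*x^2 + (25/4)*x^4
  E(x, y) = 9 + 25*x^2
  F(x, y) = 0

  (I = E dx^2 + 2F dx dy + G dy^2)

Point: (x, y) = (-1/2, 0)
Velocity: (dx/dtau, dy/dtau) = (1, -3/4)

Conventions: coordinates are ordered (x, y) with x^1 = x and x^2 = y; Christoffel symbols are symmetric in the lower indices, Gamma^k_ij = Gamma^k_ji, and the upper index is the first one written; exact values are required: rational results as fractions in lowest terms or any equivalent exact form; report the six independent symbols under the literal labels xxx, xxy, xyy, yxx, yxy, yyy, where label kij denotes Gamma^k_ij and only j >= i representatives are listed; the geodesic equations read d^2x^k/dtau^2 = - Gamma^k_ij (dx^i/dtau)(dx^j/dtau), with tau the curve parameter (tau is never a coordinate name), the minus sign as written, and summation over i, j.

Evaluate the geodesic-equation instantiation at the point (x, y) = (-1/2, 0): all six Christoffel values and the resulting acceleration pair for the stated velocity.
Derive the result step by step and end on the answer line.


E = 61/4, F = 0, G = 1369/64 at the point
E_x = -25, E_y = 0, F_x = 0, F_y = 0, G_x = -185/8, G_y = 0
EG - F^2 = 83509/256;  g^inv = (256/83509) * [[1369/64, 0], [0, 61/4]]
first-kind symbols [ij,l] = (1/2)(d_i g_jl + d_j g_il - d_l g_ij): [xx,x] = E_x/2 = -25/2, [xx,y] = F_x - E_y/2 = 0, [xy,x] = E_y/2 = 0, [xy,y] = G_x/2 = -185/16, [yy,x] = F_y - G_x/2 = 185/16, [yy,y] = G_y/2 = 0
Gamma^x_ij = (G*[ij,x] - F*[ij,y])/(EG - F^2), Gamma^y_ij = (E*[ij,y] - F*[ij,x])/(EG - F^2)
Gamma_xxx = -50/61, Gamma_xxy = 0, Gamma_xyy = 185/244, Gamma_yxx = 0, Gamma_yxy = -20/37, Gamma_yyy = 0
d^2x/dtau^2 = -(Gamma_xxx*(1)^2 + 2*Gamma_xxy*(1)*(-3/4) + Gamma_xyy*(-3/4)^2) = 1535/3904
d^2y/dtau^2 = -(Gamma_yxx*(1)^2 + 2*Gamma_yxy*(1)*(-3/4) + Gamma_yyy*(-3/4)^2) = -30/37

Answer: Gamma_xxx = -50/61, Gamma_xxy = 0, Gamma_xyy = 185/244, Gamma_yxx = 0, Gamma_yxy = -20/37, Gamma_yyy = 0; accelerations (d^2x/dtau^2, d^2y/dtau^2) = (1535/3904, -30/37)


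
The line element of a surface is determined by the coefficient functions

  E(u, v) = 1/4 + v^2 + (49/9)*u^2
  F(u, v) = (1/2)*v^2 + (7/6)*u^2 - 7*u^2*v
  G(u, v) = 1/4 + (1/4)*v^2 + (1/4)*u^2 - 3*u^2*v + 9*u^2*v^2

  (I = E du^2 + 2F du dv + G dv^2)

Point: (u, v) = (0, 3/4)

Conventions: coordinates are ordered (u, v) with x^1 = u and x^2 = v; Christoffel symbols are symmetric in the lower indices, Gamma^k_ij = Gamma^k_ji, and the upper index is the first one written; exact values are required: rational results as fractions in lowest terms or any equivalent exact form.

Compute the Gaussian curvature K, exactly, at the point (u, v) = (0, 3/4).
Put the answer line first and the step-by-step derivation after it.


Answer: K = -51920/3721

E = 13/16, F = 9/32, G = 25/64, EG - F^2 = 61/256 at the point
E_u = 0, E_v = 3/2, F_u = 0, F_v = 3/4, G_u = 0, G_v = 3/8
E_vv = 2, F_uv = 0, G_uu = 49/8
Apply the Brioschi formula K = (det M1 - det M2)/(EG - F^2)^2 over the derivative matrices of E, F, G.
M1 = [[-E_vv/2 + F_uv - G_uu/2, E_u/2, F_u - E_v/2], [F_v - G_u/2, E, F], [G_v/2, F, G]] = [[-65/16, 0, -3/4], [3/4, 13/16, 9/32], [3/16, 9/32, 25/64]]; det M1 = -4145/4096
M2 = [[0, E_v/2, G_u/2], [E_v/2, E, F], [G_u/2, F, G]] = [[0, 3/4, 0], [3/4, 13/16, 9/32], [0, 9/32, 25/64]]; det M2 = -225/1024
det M1 - det M2 = -3245/4096; K = -3245/4096 / (61/256)^2 = -51920/3721


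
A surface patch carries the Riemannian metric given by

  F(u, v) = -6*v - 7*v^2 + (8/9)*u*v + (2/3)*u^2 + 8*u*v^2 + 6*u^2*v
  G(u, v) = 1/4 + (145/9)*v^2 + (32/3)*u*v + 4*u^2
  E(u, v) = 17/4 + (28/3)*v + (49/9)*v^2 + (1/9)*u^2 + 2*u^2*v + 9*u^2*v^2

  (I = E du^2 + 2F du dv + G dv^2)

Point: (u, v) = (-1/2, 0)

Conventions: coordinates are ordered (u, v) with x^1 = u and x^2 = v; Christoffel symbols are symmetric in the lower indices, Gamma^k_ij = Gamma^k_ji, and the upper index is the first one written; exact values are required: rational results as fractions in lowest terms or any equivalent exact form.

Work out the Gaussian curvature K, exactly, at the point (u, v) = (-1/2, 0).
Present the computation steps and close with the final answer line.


E = 77/18, F = 1/6, G = 5/4, EG - F^2 = 383/72 at the point
E_u = -1/9, E_v = 59/6, F_u = -2/3, F_v = -89/18, G_u = -4, G_v = -16/3
E_vv = 277/18, F_uv = -46/9, G_uu = 8
The intrinsic route: Brioschi's K = (det M1 - det M2)/(EG - F^2)^2.
M1 = [[-E_vv/2 + F_uv - G_uu/2, E_u/2, F_u - E_v/2], [F_v - G_u/2, E, F], [G_v/2, F, G]] = [[-605/36, -1/18, -67/12], [-53/18, 77/18, 1/6], [-8/3, 1/6, 5/4]]; det M1 = -390167/2592
M2 = [[0, E_v/2, G_u/2], [E_v/2, E, F], [G_u/2, F, G]] = [[0, 59/12, -2], [59/12, 77/18, 1/6], [-2, 1/6, 5/4]]; det M2 = -29149/576
det M1 - det M2 = -517993/5184; K = -517993/5184 / (383/72)^2 = -517993/146689

Answer: K = -517993/146689


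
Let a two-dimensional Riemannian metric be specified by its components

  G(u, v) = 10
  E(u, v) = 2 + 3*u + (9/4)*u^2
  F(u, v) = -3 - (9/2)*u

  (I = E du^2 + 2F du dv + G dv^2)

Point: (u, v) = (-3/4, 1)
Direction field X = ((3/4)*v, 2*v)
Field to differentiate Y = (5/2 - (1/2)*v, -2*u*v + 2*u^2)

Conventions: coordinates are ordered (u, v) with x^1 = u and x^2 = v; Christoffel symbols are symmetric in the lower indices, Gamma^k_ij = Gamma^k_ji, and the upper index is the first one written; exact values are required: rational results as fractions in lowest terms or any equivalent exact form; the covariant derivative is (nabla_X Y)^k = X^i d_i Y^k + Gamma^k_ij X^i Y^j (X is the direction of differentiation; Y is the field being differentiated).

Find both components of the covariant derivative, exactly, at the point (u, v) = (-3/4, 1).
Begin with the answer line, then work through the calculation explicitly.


Answer: (nabla_X Y)^u = -659/641, (nabla_X Y)^v = -3651/2564

E = 65/64, F = 3/8, G = 10 at the point
E_u = -3/8, E_v = 0, F_u = -9/2, F_v = 0, G_u = 0, G_v = 0
EG - F^2 = 641/64;  g^inv = (64/641) * [[10, -3/8], [-3/8, 65/64]]
first-kind symbols [ij,l] = (1/2)(d_i g_jl + d_j g_il - d_l g_ij): [uu,u] = E_u/2 = -3/16, [uu,v] = F_u - E_v/2 = -9/2, [uv,u] = E_v/2 = 0, [uv,v] = G_u/2 = 0, [vv,u] = F_v - G_u/2 = 0, [vv,v] = G_v/2 = 0
Gamma^u_ij = (G*[ij,u] - F*[ij,v])/(EG - F^2), Gamma^v_ij = (E*[ij,v] - F*[ij,u])/(EG - F^2)
Gamma_uuu = -12/641, Gamma_uuv = 0, Gamma_uvv = 0, Gamma_vuu = -288/641, Gamma_vuv = 0, Gamma_vvv = 0
X = (3/4, 2), Y = (2, 21/8) at the point


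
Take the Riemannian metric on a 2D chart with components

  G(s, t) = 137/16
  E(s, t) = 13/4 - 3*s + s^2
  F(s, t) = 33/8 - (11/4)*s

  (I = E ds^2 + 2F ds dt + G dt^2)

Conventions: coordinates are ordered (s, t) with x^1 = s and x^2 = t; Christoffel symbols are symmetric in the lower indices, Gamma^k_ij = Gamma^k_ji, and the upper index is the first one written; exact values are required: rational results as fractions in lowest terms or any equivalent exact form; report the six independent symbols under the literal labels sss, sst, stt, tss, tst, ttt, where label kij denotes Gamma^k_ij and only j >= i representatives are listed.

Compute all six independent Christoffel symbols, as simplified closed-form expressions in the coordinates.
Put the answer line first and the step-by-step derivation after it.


Answer: Gamma_sss = (16*s - 24)/(16*s^2 - 48*s + 173), Gamma_sst = 0, Gamma_stt = 0, Gamma_tss = -44/(16*s^2 - 48*s + 173), Gamma_tst = 0, Gamma_ttt = 0

E = 13/4 - 3*s + s^2; F = 33/8 - (11/4)*s; G = 137/16
Gamma^k_ij = (1/2) g^{kl} (d_i g_jl + d_j g_il - d_l g_ij), with g^inv = (1/(EG-F^2)) [[G, -F], [-F, E]]
first partials: E_s = -3 + 2*s, E_t = 0, F_s = -11/4, F_t = 0, G_s = 0, G_t = 0
D = EG - F^2 = 173/16 - 3*s + s^2
expanded: Gamma^s_ss = (G E_s - 2F F_s + F E_t)/(2D), Gamma^s_st = (G E_t - F G_s)/(2D), Gamma^s_tt = (2G F_t - G G_s - F G_t)/(2D), Gamma^t_ss = (2E F_s - E E_t - F E_s)/(2D), Gamma^t_st = (E G_s - F E_t)/(2D), Gamma^t_tt = (E G_t - 2F F_t + F G_s)/(2D); substitute and cancel common factors


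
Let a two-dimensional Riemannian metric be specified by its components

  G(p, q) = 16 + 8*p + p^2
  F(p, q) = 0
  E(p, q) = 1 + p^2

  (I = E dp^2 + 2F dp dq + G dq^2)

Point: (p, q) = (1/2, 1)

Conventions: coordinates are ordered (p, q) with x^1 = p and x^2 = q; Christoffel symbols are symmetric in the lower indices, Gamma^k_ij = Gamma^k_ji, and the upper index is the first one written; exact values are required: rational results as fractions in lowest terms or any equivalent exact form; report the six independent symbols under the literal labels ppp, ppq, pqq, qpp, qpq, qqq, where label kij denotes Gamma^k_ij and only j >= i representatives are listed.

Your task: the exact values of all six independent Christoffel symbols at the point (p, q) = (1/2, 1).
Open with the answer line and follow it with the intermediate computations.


Answer: Gamma_ppp = 2/5, Gamma_ppq = 0, Gamma_pqq = -18/5, Gamma_qpp = 0, Gamma_qpq = 2/9, Gamma_qqq = 0

E = 5/4, F = 0, G = 81/4 at the point
E_p = 1, E_q = 0, F_p = 0, F_q = 0, G_p = 9, G_q = 0
EG - F^2 = 405/16;  g^inv = (16/405) * [[81/4, 0], [0, 5/4]]
first-kind symbols [ij,l] = (1/2)(d_i g_jl + d_j g_il - d_l g_ij): [pp,p] = E_p/2 = 1/2, [pp,q] = F_p - E_q/2 = 0, [pq,p] = E_q/2 = 0, [pq,q] = G_p/2 = 9/2, [qq,p] = F_q - G_p/2 = -9/2, [qq,q] = G_q/2 = 0
Gamma^p_ij = (G*[ij,p] - F*[ij,q])/(EG - F^2), Gamma^q_ij = (E*[ij,q] - F*[ij,p])/(EG - F^2)


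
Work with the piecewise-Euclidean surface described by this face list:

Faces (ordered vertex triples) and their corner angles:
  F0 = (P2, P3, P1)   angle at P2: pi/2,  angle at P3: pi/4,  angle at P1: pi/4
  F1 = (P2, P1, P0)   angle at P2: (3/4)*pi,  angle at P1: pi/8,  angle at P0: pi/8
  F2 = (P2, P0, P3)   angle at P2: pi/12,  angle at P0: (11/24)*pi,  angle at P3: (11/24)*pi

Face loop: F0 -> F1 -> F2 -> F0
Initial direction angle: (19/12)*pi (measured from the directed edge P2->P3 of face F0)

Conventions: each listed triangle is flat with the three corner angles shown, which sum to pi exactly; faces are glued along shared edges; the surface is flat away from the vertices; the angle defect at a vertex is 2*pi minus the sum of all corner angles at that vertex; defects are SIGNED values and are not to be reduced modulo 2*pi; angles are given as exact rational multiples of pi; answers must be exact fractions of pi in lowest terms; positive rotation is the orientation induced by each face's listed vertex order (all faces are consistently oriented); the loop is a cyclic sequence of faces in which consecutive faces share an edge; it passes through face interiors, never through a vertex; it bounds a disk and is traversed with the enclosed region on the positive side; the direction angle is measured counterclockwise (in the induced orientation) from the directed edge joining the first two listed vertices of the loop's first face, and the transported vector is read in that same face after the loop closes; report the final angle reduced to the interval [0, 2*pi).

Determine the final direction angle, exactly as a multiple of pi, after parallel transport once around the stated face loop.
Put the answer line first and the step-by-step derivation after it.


Answer: final direction angle = pi/4

enclosed vertex P2: corner angles sum to (4/3)*pi, defect = 2*pi - (4/3)*pi = (2/3)*pi
final direction = starting direction + enclosed defect total, reduced mod 2*pi (induced orientation)
final angle = (19/12)*pi + (2/3)*pi = pi/4 (mod 2*pi)


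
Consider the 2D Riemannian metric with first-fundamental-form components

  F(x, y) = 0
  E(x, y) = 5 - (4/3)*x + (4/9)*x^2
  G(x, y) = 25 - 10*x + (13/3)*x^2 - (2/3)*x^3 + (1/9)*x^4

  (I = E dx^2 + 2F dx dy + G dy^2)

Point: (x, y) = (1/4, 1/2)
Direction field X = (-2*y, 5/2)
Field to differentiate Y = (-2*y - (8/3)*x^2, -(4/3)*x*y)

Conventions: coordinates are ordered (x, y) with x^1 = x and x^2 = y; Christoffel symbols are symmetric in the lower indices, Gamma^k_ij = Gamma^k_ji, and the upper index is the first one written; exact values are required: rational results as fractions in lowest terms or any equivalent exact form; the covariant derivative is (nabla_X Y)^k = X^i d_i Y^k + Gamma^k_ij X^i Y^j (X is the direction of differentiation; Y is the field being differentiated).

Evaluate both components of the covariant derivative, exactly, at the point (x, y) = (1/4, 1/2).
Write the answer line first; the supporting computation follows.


Answer: (nabla_X Y)^x = -67453/16224, (nabla_X Y)^y = 431/1374

E = 169/36, F = 0, G = 52441/2304 at the point
E_x = -10/9, E_y = 0, F_x = 0, F_y = 0, G_x = -1145/144, G_y = 0
EG - F^2 = 8862529/82944;  g^inv = (82944/8862529) * [[52441/2304, 0], [0, 169/36]]
first-kind symbols [ij,l] = (1/2)(d_i g_jl + d_j g_il - d_l g_ij): [xx,x] = E_x/2 = -5/9, [xx,y] = F_x - E_y/2 = 0, [xy,x] = E_y/2 = 0, [xy,y] = G_x/2 = -1145/288, [yy,x] = F_y - G_x/2 = 1145/288, [yy,y] = G_y/2 = 0
Gamma^x_ij = (G*[ij,x] - F*[ij,y])/(EG - F^2), Gamma^y_ij = (E*[ij,y] - F*[ij,x])/(EG - F^2)
Gamma_xxx = -20/169, Gamma_xxy = 0, Gamma_xyy = 1145/1352, Gamma_yxx = 0, Gamma_yxy = -40/229, Gamma_yyy = 0
X = (-1, 5/2), Y = (-7/6, -1/6) at the point


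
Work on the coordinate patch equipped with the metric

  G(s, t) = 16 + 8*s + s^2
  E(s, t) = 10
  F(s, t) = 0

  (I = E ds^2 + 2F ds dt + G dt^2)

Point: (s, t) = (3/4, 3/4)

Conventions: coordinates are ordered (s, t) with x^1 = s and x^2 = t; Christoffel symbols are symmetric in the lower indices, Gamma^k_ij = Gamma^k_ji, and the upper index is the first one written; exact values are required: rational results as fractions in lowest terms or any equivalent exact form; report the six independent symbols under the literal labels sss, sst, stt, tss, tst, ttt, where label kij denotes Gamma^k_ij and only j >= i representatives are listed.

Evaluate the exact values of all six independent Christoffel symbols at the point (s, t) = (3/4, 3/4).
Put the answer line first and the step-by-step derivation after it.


Answer: Gamma_sss = 0, Gamma_sst = 0, Gamma_stt = -19/40, Gamma_tss = 0, Gamma_tst = 4/19, Gamma_ttt = 0

E = 10, F = 0, G = 361/16 at the point
E_s = 0, E_t = 0, F_s = 0, F_t = 0, G_s = 19/2, G_t = 0
EG - F^2 = 1805/8;  g^inv = (8/1805) * [[361/16, 0], [0, 10]]
first-kind symbols [ij,l] = (1/2)(d_i g_jl + d_j g_il - d_l g_ij): [ss,s] = E_s/2 = 0, [ss,t] = F_s - E_t/2 = 0, [st,s] = E_t/2 = 0, [st,t] = G_s/2 = 19/4, [tt,s] = F_t - G_s/2 = -19/4, [tt,t] = G_t/2 = 0
Gamma^s_ij = (G*[ij,s] - F*[ij,t])/(EG - F^2), Gamma^t_ij = (E*[ij,t] - F*[ij,s])/(EG - F^2)


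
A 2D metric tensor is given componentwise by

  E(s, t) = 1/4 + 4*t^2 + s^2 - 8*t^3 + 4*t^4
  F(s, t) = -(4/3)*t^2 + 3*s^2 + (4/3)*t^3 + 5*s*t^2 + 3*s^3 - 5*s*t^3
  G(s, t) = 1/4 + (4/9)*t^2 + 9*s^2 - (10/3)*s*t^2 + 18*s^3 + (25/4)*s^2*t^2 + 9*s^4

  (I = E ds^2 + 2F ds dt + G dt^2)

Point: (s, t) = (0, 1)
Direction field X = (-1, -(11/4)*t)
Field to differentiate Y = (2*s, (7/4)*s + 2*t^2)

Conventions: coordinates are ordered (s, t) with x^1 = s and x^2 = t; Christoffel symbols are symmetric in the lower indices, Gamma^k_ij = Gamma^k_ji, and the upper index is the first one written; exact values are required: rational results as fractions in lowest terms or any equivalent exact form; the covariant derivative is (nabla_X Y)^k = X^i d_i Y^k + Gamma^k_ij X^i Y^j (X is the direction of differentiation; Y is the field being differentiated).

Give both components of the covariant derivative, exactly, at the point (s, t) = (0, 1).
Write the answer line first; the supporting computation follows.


Answer: (nabla_X Y)^s = -68, (nabla_X Y)^t = -1147/100

E = 1/4, F = 0, G = 25/36 at the point
E_s = 0, E_t = 0, F_s = 0, F_t = 4/3, G_s = -10/3, G_t = 8/9
EG - F^2 = 25/144;  g^inv = (144/25) * [[25/36, 0], [0, 1/4]]
first-kind symbols [ij,l] = (1/2)(d_i g_jl + d_j g_il - d_l g_ij): [ss,s] = E_s/2 = 0, [ss,t] = F_s - E_t/2 = 0, [st,s] = E_t/2 = 0, [st,t] = G_s/2 = -5/3, [tt,s] = F_t - G_s/2 = 3, [tt,t] = G_t/2 = 4/9
Gamma^s_ij = (G*[ij,s] - F*[ij,t])/(EG - F^2), Gamma^t_ij = (E*[ij,t] - F*[ij,s])/(EG - F^2)
Gamma_sss = 0, Gamma_sst = 0, Gamma_stt = 12, Gamma_tss = 0, Gamma_tst = -12/5, Gamma_ttt = 16/25
X = (-1, -11/4), Y = (0, 2) at the point


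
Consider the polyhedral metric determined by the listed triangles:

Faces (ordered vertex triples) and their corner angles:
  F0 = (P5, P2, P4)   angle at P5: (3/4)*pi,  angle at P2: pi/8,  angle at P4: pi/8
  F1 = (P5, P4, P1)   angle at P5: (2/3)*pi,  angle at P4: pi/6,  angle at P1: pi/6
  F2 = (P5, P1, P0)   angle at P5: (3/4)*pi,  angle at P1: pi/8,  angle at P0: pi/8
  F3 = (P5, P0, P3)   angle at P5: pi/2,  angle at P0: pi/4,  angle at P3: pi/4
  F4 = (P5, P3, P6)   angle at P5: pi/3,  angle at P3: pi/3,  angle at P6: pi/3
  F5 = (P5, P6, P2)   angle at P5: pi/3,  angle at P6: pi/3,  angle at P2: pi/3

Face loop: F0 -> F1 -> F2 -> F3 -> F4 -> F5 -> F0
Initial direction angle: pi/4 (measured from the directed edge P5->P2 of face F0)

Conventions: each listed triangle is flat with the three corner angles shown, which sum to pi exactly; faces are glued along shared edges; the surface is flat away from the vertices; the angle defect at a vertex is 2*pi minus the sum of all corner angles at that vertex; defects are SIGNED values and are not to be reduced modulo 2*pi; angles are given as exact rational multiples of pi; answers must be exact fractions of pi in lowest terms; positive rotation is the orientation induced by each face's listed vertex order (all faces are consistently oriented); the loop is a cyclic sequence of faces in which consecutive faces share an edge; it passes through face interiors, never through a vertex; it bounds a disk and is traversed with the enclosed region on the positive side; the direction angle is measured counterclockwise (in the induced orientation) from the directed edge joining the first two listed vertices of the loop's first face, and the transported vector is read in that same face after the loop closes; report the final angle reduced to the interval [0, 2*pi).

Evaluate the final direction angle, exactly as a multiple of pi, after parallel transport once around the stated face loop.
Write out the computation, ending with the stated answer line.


enclosed vertex P5: corner angles sum to (10/3)*pi, defect = 2*pi - (10/3)*pi = (-4/3)*pi
adding the enclosed defects to the starting angle (mod 2*pi, induced orientation) gives the holonomy
final angle = pi/4 - (4/3)*pi = (11/12)*pi (mod 2*pi)

Answer: final direction angle = (11/12)*pi


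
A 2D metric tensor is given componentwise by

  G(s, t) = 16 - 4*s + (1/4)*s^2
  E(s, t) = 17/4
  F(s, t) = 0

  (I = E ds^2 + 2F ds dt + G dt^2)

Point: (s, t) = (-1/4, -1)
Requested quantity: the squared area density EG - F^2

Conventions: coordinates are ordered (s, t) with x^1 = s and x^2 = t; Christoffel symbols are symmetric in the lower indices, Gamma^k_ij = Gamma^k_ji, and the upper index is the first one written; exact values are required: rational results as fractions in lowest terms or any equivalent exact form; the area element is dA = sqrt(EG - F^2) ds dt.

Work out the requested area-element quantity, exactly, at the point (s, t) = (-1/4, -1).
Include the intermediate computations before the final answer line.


E = 17/4, F = 0, G = 1089/64; EG - F^2 = 18513/256

Answer: EG - F^2 = 18513/256


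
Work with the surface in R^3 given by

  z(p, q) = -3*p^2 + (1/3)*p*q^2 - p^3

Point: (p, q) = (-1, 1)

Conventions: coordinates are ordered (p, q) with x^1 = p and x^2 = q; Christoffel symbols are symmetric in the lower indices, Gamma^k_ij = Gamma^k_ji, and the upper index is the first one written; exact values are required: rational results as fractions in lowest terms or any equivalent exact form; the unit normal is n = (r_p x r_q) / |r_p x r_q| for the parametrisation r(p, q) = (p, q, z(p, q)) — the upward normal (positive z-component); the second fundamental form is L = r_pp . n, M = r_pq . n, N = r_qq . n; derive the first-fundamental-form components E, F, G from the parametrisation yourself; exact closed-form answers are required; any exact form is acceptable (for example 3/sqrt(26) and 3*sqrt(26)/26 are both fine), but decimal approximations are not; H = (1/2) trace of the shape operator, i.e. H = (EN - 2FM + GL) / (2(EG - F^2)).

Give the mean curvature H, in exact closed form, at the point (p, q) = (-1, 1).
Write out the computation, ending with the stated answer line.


z_p = 10/3, z_q = -2/3, z_pp = 0, z_pq = 2/3, z_qq = -2/3
E = 109/9, F = -20/9, G = 13/9; answer radicand W^2 = 113/9
unnormalised second-form numerators: l = 0, m = 2/3, n = -2/3; L = l/sqrt(113/9), and similarly M = m/sqrt(W^2), N = n/sqrt(W^2)
H = (E*n - 2*F*m + G*l) / (2*(EG - F^2)*sqrt(W^2)); E*n - 2*F*m + G*l = -46/9, EG - F^2 = 113/9, so H = (-23/113)/sqrt(113/9)

Answer: H = -69*sqrt(113)/12769


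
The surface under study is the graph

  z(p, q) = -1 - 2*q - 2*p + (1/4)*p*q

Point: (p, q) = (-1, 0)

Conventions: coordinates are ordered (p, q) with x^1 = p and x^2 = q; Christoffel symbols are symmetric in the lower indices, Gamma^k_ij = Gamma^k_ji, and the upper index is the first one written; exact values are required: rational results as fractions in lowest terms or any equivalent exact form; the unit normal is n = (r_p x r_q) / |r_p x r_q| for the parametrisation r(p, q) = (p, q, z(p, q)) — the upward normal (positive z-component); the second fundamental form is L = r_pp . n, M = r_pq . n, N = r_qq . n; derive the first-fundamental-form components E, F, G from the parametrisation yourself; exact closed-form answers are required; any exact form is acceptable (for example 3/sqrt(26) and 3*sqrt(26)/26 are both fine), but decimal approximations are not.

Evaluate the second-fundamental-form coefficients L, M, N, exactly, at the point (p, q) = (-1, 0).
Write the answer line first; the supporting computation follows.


Answer: L = 0, M = sqrt(161)/161, N = 0

z_p = -2, z_q = -9/4, z_pp = 0, z_pq = 1/4, z_qq = 0
E = 5, F = 9/2, G = 97/16; answer radicand W^2 = 161/16
unnormalised second-form numerators: l = 0, m = 1/4, n = 0; L = l/sqrt(161/16), and similarly M = m/sqrt(W^2), N = n/sqrt(W^2)


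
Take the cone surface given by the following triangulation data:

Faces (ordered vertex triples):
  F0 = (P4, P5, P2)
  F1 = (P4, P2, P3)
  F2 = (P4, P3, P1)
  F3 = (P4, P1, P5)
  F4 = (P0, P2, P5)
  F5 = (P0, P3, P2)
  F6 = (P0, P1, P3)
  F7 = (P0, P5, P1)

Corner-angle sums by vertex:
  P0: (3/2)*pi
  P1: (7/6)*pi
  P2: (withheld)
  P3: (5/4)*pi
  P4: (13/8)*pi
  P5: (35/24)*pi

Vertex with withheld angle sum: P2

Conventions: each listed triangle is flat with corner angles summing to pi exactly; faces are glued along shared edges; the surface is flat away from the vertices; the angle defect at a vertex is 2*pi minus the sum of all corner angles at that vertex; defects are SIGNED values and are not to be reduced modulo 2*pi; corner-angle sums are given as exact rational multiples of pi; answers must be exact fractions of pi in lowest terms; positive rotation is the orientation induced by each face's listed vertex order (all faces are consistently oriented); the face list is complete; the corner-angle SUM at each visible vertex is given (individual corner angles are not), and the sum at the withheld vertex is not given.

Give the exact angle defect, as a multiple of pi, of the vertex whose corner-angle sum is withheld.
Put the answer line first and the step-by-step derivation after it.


Answer: defect(P2) = pi

V = 6, E = 12, F = 8; chi = V - E + F = 2
Gauss-Bonnet: total defect = 2*pi*chi = 4*pi; visible defects sum to 3*pi


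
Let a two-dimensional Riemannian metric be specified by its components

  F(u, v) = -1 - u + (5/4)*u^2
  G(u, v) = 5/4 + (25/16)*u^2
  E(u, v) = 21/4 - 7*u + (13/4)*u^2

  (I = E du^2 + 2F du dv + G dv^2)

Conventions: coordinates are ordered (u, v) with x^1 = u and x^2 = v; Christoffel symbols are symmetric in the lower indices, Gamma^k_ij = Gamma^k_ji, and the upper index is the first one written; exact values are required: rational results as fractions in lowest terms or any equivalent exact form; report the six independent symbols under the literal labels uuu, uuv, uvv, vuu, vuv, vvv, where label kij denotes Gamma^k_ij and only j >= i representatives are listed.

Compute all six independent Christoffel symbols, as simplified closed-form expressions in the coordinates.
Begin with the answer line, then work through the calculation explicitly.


Answer: Gamma_uuu = (125*u^3 - 110*u^2 + 356*u - 344)/(225*u^4 - 540*u^3 + 881*u^2 - 688*u + 356), Gamma_uuv = (-125*u^3 + 100*u^2 + 100*u)/(225*u^4 - 540*u^3 + 881*u^2 - 688*u + 356), Gamma_uvv = (-625*u^3 - 500*u)/(900*u^4 - 2160*u^3 + 3524*u^2 - 2752*u + 1424), Gamma_vuu = (260*u^3 - 840*u^2 + 1272*u - 560)/(225*u^4 - 540*u^3 + 881*u^2 - 688*u + 356), Gamma_vuv = (325*u^3 - 700*u^2 + 525*u)/(225*u^4 - 540*u^3 + 881*u^2 - 688*u + 356), Gamma_vvv = (125*u^3 - 100*u^2 - 100*u)/(225*u^4 - 540*u^3 + 881*u^2 - 688*u + 356)

E = 21/4 - 7*u + (13/4)*u^2; F = -1 - u + (5/4)*u^2; G = 5/4 + (25/16)*u^2
Gamma^k_ij = (1/2) g^{kl} (d_i g_jl + d_j g_il - d_l g_ij), with g^inv = (1/(EG-F^2)) [[G, -F], [-F, E]]
first partials: E_u = -7 + (13/2)*u, E_v = 0, F_u = -1 + (5/2)*u, F_v = 0, G_u = (25/8)*u, G_v = 0
D = EG - F^2 = 89/16 - (43/4)*u + (881/64)*u^2 - (135/16)*u^3 + (225/64)*u^4
expanded: Gamma^u_uu = (G E_u - 2F F_u + F E_v)/(2D), Gamma^u_uv = (G E_v - F G_u)/(2D), Gamma^u_vv = (2G F_v - G G_u - F G_v)/(2D), Gamma^v_uu = (2E F_u - E E_v - F E_u)/(2D), Gamma^v_uv = (E G_u - F E_v)/(2D), Gamma^v_vv = (E G_v - 2F F_v + F G_u)/(2D); substitute and cancel common factors


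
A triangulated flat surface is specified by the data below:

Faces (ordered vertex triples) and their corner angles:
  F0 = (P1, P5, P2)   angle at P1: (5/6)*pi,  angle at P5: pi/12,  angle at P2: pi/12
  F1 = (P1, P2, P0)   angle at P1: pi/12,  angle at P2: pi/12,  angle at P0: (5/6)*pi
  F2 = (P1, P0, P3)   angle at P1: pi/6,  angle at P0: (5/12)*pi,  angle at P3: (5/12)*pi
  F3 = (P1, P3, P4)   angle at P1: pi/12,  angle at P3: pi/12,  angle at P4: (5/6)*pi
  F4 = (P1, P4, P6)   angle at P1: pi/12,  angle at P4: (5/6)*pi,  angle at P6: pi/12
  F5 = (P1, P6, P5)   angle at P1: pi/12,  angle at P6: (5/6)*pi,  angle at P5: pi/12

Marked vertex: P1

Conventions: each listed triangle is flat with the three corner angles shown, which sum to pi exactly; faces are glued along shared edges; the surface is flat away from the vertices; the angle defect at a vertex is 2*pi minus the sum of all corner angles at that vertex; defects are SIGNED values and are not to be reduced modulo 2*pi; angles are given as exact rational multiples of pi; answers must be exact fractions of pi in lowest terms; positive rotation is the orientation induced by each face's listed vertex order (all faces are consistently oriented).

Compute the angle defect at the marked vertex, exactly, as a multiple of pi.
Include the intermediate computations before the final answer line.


Sum of corner angles at P1: (4/3)*pi
defect = 2*pi - (4/3)*pi

Answer: defect(P1) = (2/3)*pi


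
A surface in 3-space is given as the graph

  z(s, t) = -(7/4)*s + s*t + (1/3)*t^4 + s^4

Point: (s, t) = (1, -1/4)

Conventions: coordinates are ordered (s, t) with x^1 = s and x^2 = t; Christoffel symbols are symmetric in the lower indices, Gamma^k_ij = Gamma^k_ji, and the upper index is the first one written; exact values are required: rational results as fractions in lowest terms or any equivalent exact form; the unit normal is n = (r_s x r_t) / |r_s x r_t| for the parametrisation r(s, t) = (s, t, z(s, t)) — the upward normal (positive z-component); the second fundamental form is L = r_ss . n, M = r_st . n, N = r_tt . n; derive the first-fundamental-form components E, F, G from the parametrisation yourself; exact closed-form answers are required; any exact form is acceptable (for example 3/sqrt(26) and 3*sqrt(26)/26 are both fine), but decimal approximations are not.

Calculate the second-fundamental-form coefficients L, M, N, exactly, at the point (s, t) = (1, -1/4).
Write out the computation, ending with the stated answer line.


z_s = 2, z_t = 47/48, z_ss = 12, z_st = 1, z_tt = 1/4
E = 5, F = 47/24, G = 4513/2304; answer radicand W^2 = 13729/2304
unnormalised second-form numerators: l = 12, m = 1, n = 1/4; L = l/sqrt(13729/2304), and similarly M = m/sqrt(W^2), N = n/sqrt(W^2)

Answer: L = 576*sqrt(13729)/13729, M = 48*sqrt(13729)/13729, N = 12*sqrt(13729)/13729
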